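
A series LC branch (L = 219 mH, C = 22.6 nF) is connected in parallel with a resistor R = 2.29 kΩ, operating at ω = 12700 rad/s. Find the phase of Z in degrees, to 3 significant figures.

-72.9°

X_L = ωL = 2780 Ω
X_C = 1/(ωC) = 3480 Ω
Branch 1: Z₁ = R = 2290 Ω
Branch 2 (series LC): Z₂ = j(X_L − X_C) = −j703 Ω
Parallel: Z = Z₁Z₂/(Z₁+Z₂), |Z| = 672 Ω, ∠Z = -72.9°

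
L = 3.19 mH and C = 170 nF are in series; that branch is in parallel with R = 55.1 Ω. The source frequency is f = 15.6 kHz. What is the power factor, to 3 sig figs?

ω = 2πf = 98020 rad/s
X_L = ωL = 313 Ω
X_C = 1/(ωC) = 60.0 Ω
Branch 1: Z₁ = R = 55.1 Ω
Branch 2 (series LC): Z₂ = j(X_L − X_C) = j253 Ω
Parallel: Z = Z₁Z₂/(Z₁+Z₂), |Z| = 53.8 Ω, ∠Z = 12.3°
cos φ = cos(12.3°) = 0.977

0.977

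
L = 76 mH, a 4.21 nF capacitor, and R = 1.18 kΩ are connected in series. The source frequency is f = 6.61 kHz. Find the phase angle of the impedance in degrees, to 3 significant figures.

ω = 2πf = 41530 rad/s
X_L = ωL = 3160 Ω
X_C = 1/(ωC) = 5720 Ω
Net reactance X = X_L − X_C = -2560 Ω
Z = 1180 − j2560 Ω
|Z| = √(1180² + 2560²) = 2820 Ω
∠Z = arctan(-2560/1180) = -65.3°

-65.3°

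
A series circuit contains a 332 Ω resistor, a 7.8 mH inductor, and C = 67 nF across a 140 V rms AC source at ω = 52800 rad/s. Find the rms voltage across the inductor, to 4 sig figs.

161.9 V

X_L = ωL = 411.8 Ω
X_C = 1/(ωC) = 282.7 Ω
Net reactance X = X_L − X_C = 129.2 Ω
Z = 332.0 + j129.2 Ω
|Z| = √(332.0² + 129.2²) = 356.2 Ω
I = V/|Z| = 393.0 mA
V_L = I·|Z_L| = 0.3930 × 411.8 = 161.9 V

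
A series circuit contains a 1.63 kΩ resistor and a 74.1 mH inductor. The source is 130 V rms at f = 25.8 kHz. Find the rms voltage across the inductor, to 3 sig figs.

129 V

ω = 2πf = 162100 rad/s
X_L = ωL = 12000 Ω
Z = 1630 + j12000 Ω
|Z| = √(1630² + 12000²) = 12100 Ω
I = V/|Z| = 10.7 mA
V_L = I·|Z_L| = 0.0107 × 12000 = 129 V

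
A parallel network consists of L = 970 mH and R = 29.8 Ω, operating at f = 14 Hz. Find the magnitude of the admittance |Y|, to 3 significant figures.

35.5 mS

ω = 2πf = 87.96 rad/s
X_L = ωL = 85.3 Ω
Parallel: admittances add. Y = 1/R + 1/(jωL)
Y = (0.0336 − j0.0117) S
|Y| = 0.0355 S → |Z| = 1/|Y| = 28.1 Ω, ∠Z = −∠Y = 19.3°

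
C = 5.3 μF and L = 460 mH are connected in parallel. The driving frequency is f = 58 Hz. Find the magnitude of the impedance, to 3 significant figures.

ω = 2πf = 364.4 rad/s
X_L = ωL = 168 Ω
X_C = 1/(ωC) = 518 Ω
Parallel: admittances add. Y = 1/(jωL) + jωC
Y = (0 − j0.00403) S
|Y| = 0.00403 S → |Z| = 1/|Y| = 248 Ω, ∠Z = −∠Y = 90.0°

248 Ω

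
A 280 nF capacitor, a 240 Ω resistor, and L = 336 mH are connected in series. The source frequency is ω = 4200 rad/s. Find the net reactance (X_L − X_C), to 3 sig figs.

X_L = ωL = 1410 Ω
X_C = 1/(ωC) = 850 Ω
X = 1410 − 850 = 561 Ω

561 Ω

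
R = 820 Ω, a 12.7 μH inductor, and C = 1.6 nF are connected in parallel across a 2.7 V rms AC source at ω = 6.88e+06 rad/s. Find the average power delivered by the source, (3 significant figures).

8.89 mW

X_L = ωL = 87.4 Ω
X_C = 1/(ωC) = 90.8 Ω
Parallel: admittances add. Y = 1/R + 1/(jωL) + jωC
Y = (0.00122 − j0.000437) S
|Y| = 0.00130 S → |Z| = 1/|Y| = 772 Ω, ∠Z = −∠Y = 19.7°
I = V/|Z| = 3.50 mA
P = VI cos φ = 2.7 × 0.00350 × cos(19.7°) = 8.89 mW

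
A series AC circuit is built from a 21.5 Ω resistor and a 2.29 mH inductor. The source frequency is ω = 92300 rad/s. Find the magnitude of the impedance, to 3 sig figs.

212 Ω

X_L = ωL = 211 Ω
Z = 21.5 + j211 Ω
|Z| = √(21.5² + 211²) = 212 Ω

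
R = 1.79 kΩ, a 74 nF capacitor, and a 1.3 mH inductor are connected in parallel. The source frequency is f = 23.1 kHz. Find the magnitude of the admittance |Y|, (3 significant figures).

5.47 mS

ω = 2πf = 145100 rad/s
X_L = ωL = 189 Ω
X_C = 1/(ωC) = 93.1 Ω
Parallel: admittances add. Y = 1/R + 1/(jωL) + jωC
Y = (0.000559 + j0.00544) S
|Y| = 0.00547 S → |Z| = 1/|Y| = 183 Ω, ∠Z = −∠Y = -84.1°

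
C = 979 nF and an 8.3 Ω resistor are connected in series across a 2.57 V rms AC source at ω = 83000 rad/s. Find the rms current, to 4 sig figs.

173.1 mA

X_C = 1/(ωC) = 12.31 Ω
Z = 8.300 − j12.31 Ω
|Z| = √(8.300² + 12.31²) = 14.84 Ω
I = V/|Z| = 2.57/14.84 = 173.1 mA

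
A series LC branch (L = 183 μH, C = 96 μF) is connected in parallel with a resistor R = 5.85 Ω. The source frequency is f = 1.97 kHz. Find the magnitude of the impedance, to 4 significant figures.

ω = 2πf = 12380 rad/s
X_L = ωL = 2.265 Ω
X_C = 1/(ωC) = 0.8416 Ω
Branch 1: Z₁ = R = 5.850 Ω
Branch 2 (series LC): Z₂ = j(X_L − X_C) = j1.424 Ω
Parallel: Z = Z₁Z₂/(Z₁+Z₂), |Z| = 1.383 Ω, ∠Z = 76.32°

1.383 Ω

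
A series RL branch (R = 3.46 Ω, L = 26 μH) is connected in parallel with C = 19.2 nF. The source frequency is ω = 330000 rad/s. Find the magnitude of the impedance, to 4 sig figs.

X_L = ωL = 8.580 Ω
X_C = 1/(ωC) = 157.8 Ω
Branch 1 (R+jX_L): Z₁ = 3.460 + j8.580 Ω, |Z₁| = 9.251 Ω
Branch 2 (−jX_C): Z₂ = −j157.8 Ω
Parallel: Z = Z₁Z₂/(Z₁+Z₂), |Z| = 9.781 Ω, ∠Z = 66.71°

9.781 Ω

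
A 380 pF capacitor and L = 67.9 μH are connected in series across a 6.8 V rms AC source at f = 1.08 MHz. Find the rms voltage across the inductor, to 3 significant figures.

42.9 V

ω = 2πf = 6.786e+06 rad/s
X_L = ωL = 461 Ω
X_C = 1/(ωC) = 388 Ω
Net reactance X = X_L − X_C = 73.0 Ω
Z = j73.0 Ω
|Z| = √(0² + 73.0²) = 73.0 Ω
I = V/|Z| = 93.2 mA
V_L = I·|Z_L| = 0.0932 × 461 = 42.9 V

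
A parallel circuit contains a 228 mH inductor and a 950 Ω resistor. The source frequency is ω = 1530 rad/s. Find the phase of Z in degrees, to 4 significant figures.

X_L = ωL = 348.8 Ω
Parallel: admittances add. Y = 1/R + 1/(jωL)
Y = (0.001053 − j0.002867) S
|Y| = 0.003054 S → |Z| = 1/|Y| = 327.5 Ω, ∠Z = −∠Y = 69.84°

69.84°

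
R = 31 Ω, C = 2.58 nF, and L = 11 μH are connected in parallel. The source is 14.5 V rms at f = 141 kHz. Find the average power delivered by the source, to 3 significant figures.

ω = 2πf = 885900 rad/s
X_L = ωL = 9.75 Ω
X_C = 1/(ωC) = 438 Ω
Parallel: admittances add. Y = 1/R + 1/(jωL) + jωC
Y = (0.0323 − j0.100) S
|Y| = 0.105 S → |Z| = 1/|Y| = 9.49 Ω, ∠Z = −∠Y = 72.2°
I = V/|Z| = 1.53 A
P = VI cos φ = 14.5 × 1.53 × cos(72.2°) = 6.78 W

6.78 W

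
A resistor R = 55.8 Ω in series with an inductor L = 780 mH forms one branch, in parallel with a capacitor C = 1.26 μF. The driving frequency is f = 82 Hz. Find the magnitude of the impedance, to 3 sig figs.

548 Ω

ω = 2πf = 515.2 rad/s
X_L = ωL = 402 Ω
X_C = 1/(ωC) = 1540 Ω
Branch 1 (R+jX_L): Z₁ = 55.8 + j402 Ω, |Z₁| = 406 Ω
Branch 2 (−jX_C): Z₂ = −j1540 Ω
Parallel: Z = Z₁Z₂/(Z₁+Z₂), |Z| = 548 Ω, ∠Z = 79.3°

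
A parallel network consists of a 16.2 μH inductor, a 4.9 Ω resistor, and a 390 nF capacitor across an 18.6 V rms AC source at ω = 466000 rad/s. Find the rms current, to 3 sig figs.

X_L = ωL = 7.55 Ω
X_C = 1/(ωC) = 5.50 Ω
Parallel: admittances add. Y = 1/R + 1/(jωL) + jωC
Y = (0.204 + j0.0493) S
|Y| = 0.210 S → |Z| = 1/|Y| = 4.76 Ω, ∠Z = −∠Y = -13.6°
I = V/|Z| = 18.6/4.76 = 3.90 A

3.90 A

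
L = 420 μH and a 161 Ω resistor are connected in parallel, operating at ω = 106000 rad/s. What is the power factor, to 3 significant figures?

X_L = ωL = 44.5 Ω
Parallel: admittances add. Y = 1/R + 1/(jωL)
Y = (0.00621 − j0.0225) S
|Y| = 0.0233 S → |Z| = 1/|Y| = 42.9 Ω, ∠Z = −∠Y = 74.5°
cos φ = cos(74.5°) = 0.267

0.267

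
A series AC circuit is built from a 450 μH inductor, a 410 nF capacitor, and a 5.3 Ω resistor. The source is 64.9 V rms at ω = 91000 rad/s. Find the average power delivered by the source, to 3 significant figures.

97.8 W

X_L = ωL = 40.9 Ω
X_C = 1/(ωC) = 26.8 Ω
Net reactance X = X_L − X_C = 14.1 Ω
Z = 5.30 + j14.1 Ω
|Z| = √(5.30² + 14.1²) = 15.1 Ω
∠Z = arctan(14.1/5.30) = 69.5°
I = V/|Z| = 4.30 A
P = VI cos φ = 64.9 × 4.30 × cos(69.5°) = 97.8 W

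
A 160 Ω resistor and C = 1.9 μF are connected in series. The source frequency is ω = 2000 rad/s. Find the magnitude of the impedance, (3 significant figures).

X_C = 1/(ωC) = 263 Ω
Z = 160 − j263 Ω
|Z| = √(160² + 263²) = 308 Ω

308 Ω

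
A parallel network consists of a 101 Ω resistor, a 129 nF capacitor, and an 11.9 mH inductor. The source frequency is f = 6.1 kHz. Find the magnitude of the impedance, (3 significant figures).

97.3 Ω

ω = 2πf = 38330 rad/s
X_L = ωL = 456 Ω
X_C = 1/(ωC) = 202 Ω
Parallel: admittances add. Y = 1/R + 1/(jωL) + jωC
Y = (0.00990 + j0.00275) S
|Y| = 0.0103 S → |Z| = 1/|Y| = 97.3 Ω, ∠Z = −∠Y = -15.5°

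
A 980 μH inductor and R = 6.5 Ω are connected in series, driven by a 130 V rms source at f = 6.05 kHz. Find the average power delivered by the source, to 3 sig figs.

76.8 W

ω = 2πf = 38010 rad/s
X_L = ωL = 37.3 Ω
Z = 6.50 + j37.3 Ω
|Z| = √(6.50² + 37.3²) = 37.8 Ω
∠Z = arctan(37.3/6.50) = 80.1°
I = V/|Z| = 3.44 A
P = VI cos φ = 130 × 3.44 × cos(80.1°) = 76.8 W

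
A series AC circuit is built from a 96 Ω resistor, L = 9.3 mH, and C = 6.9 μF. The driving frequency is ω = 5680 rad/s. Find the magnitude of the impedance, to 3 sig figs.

99.8 Ω

X_L = ωL = 52.8 Ω
X_C = 1/(ωC) = 25.5 Ω
Net reactance X = X_L − X_C = 27.3 Ω
Z = 96.0 + j27.3 Ω
|Z| = √(96.0² + 27.3²) = 99.8 Ω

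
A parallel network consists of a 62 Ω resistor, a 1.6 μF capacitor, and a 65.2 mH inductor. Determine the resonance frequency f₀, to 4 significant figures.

ω₀ = 1/√(LC) = 1/√(0.0652 × 1.6e-06) = 3096 rad/s
f₀ = ω₀/(2π) = 492.8 Hz

492.8 Hz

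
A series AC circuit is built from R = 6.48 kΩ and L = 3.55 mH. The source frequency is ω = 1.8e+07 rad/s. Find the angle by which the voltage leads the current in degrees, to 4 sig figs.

84.21°

X_L = ωL = 63900 Ω
Z = 6480 + j63900 Ω
|Z| = √(6480² + 63900²) = 64230 Ω
∠Z = arctan(63900/6480) = 84.21°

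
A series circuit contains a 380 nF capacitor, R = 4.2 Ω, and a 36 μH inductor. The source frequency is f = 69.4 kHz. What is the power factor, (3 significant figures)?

ω = 2πf = 436100 rad/s
X_L = ωL = 15.7 Ω
X_C = 1/(ωC) = 6.03 Ω
Net reactance X = X_L − X_C = 9.66 Ω
Z = 4.20 + j9.66 Ω
|Z| = √(4.20² + 9.66²) = 10.5 Ω
∠Z = arctan(9.66/4.20) = 66.5°
cos φ = cos(66.5°) = 0.399

0.399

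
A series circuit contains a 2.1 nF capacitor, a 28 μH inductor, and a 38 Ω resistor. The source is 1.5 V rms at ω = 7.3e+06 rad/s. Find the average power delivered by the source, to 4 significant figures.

4.108 mW

X_L = ωL = 204.4 Ω
X_C = 1/(ωC) = 65.23 Ω
Net reactance X = X_L − X_C = 139.2 Ω
Z = 38.00 + j139.2 Ω
|Z| = √(38.00² + 139.2²) = 144.3 Ω
∠Z = arctan(139.2/38.00) = 74.73°
I = V/|Z| = 10.40 mA
P = VI cos φ = 1.5 × 0.01040 × cos(74.73°) = 4.108 mW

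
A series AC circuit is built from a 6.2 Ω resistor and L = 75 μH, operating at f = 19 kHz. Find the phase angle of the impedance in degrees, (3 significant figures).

ω = 2πf = 119400 rad/s
X_L = ωL = 8.95 Ω
Z = 6.20 + j8.95 Ω
|Z| = √(6.20² + 8.95²) = 10.9 Ω
∠Z = arctan(8.95/6.20) = 55.3°

55.3°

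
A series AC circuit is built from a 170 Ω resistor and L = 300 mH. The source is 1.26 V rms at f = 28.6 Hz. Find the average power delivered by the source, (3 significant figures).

8.49 mW

ω = 2πf = 179.7 rad/s
X_L = ωL = 53.9 Ω
Z = 170 + j53.9 Ω
|Z| = √(170² + 53.9²) = 178 Ω
∠Z = arctan(53.9/170) = 17.6°
I = V/|Z| = 7.07 mA
P = VI cos φ = 1.26 × 0.00707 × cos(17.6°) = 8.49 mW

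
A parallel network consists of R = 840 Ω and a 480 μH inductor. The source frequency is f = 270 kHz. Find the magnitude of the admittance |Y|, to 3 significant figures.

ω = 2πf = 1.696e+06 rad/s
X_L = ωL = 814 Ω
Parallel: admittances add. Y = 1/R + 1/(jωL)
Y = (0.00119 − j0.00123) S
|Y| = 0.00171 S → |Z| = 1/|Y| = 585 Ω, ∠Z = −∠Y = 45.9°

1.71 mS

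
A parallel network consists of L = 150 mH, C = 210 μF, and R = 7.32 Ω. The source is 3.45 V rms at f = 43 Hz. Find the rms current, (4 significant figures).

484.1 mA

ω = 2πf = 270.2 rad/s
X_L = ωL = 40.53 Ω
X_C = 1/(ωC) = 17.63 Ω
Parallel: admittances add. Y = 1/R + 1/(jωL) + jωC
Y = (0.1366 + j0.03206) S
|Y| = 0.1403 S → |Z| = 1/|Y| = 7.126 Ω, ∠Z = −∠Y = -13.21°
I = V/|Z| = 3.45/7.126 = 484.1 mA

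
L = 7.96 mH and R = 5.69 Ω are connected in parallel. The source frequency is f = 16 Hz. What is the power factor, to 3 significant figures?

0.139

ω = 2πf = 100.5 rad/s
X_L = ωL = 0.800 Ω
Parallel: admittances add. Y = 1/R + 1/(jωL)
Y = (0.176 − j1.25) S
|Y| = 1.26 S → |Z| = 1/|Y| = 0.792 Ω, ∠Z = −∠Y = 82.0°
cos φ = cos(82.0°) = 0.139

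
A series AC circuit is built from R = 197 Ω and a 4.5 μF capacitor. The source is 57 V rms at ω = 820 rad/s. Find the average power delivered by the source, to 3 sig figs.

5.70 W

X_C = 1/(ωC) = 271 Ω
Z = 197 − j271 Ω
|Z| = √(197² + 271²) = 335 Ω
∠Z = arctan(-271/197) = -54.0°
I = V/|Z| = 170 mA
P = VI cos φ = 57 × 0.170 × cos(-54.0°) = 5.70 W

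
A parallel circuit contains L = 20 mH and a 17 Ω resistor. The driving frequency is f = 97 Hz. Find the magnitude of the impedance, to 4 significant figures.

ω = 2πf = 609.5 rad/s
X_L = ωL = 12.19 Ω
Parallel: admittances add. Y = 1/R + 1/(jωL)
Y = (0.05882 − j0.08204) S
|Y| = 0.1009 S → |Z| = 1/|Y| = 9.906 Ω, ∠Z = −∠Y = 54.36°

9.906 Ω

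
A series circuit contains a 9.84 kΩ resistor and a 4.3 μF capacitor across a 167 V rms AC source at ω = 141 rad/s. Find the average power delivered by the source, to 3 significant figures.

X_C = 1/(ωC) = 1650 Ω
Z = 9840 − j1650 Ω
|Z| = √(9840² + 1650²) = 9980 Ω
∠Z = arctan(-1650/9840) = -9.52°
I = V/|Z| = 16.7 mA
P = VI cos φ = 167 × 0.0167 × cos(-9.52°) = 2.76 W

2.76 W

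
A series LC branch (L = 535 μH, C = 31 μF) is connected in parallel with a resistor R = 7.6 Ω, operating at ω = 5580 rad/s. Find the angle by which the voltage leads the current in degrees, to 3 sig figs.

X_L = ωL = 2.99 Ω
X_C = 1/(ωC) = 5.78 Ω
Branch 1: Z₁ = R = 7.60 Ω
Branch 2 (series LC): Z₂ = j(X_L − X_C) = −j2.80 Ω
Parallel: Z = Z₁Z₂/(Z₁+Z₂), |Z| = 2.62 Ω, ∠Z = -69.8°

-69.8°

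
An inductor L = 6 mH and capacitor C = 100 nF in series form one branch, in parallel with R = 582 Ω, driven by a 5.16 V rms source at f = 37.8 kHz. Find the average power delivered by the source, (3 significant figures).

45.7 mW

ω = 2πf = 237500 rad/s
X_L = ωL = 1430 Ω
X_C = 1/(ωC) = 42.1 Ω
Branch 1: Z₁ = R = 582 Ω
Branch 2 (series LC): Z₂ = j(X_L − X_C) = j1380 Ω
Parallel: Z = Z₁Z₂/(Z₁+Z₂), |Z| = 536 Ω, ∠Z = 22.8°
I = V/|Z| = 9.62 mA
P = VI cos φ = 5.16 × 0.00962 × cos(22.8°) = 45.7 mW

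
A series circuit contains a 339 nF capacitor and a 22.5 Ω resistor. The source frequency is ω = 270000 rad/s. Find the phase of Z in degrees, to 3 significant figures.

-25.9°

X_C = 1/(ωC) = 10.9 Ω
Z = 22.5 − j10.9 Ω
|Z| = √(22.5² + 10.9²) = 25.0 Ω
∠Z = arctan(-10.9/22.5) = -25.9°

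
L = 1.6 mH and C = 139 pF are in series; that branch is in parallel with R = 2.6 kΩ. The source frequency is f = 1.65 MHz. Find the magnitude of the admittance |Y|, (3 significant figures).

390 μS

ω = 2πf = 1.037e+07 rad/s
X_L = ωL = 16600 Ω
X_C = 1/(ωC) = 694 Ω
Branch 1: Z₁ = R = 2600 Ω
Branch 2 (series LC): Z₂ = j(X_L − X_C) = j15900 Ω
Parallel: Z = Z₁Z₂/(Z₁+Z₂), |Z| = 2570 Ω, ∠Z = 9.29°
|Y| = 1/|Z| = 390 μS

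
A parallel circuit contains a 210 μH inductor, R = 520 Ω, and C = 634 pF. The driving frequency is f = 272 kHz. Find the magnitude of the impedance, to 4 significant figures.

389.3 Ω

ω = 2πf = 1.709e+06 rad/s
X_L = ωL = 358.9 Ω
X_C = 1/(ωC) = 922.9 Ω
Parallel: admittances add. Y = 1/R + 1/(jωL) + jωC
Y = (0.001923 − j0.001703) S
|Y| = 0.002569 S → |Z| = 1/|Y| = 389.3 Ω, ∠Z = −∠Y = 41.52°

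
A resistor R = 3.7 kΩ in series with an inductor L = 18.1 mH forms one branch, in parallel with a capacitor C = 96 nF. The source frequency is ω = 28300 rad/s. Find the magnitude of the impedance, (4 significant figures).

371.3 Ω

X_L = ωL = 512.2 Ω
X_C = 1/(ωC) = 368.1 Ω
Branch 1 (R+jX_L): Z₁ = 3700 + j512.2 Ω, |Z₁| = 3735 Ω
Branch 2 (−jX_C): Z₂ = −j368.1 Ω
Parallel: Z = Z₁Z₂/(Z₁+Z₂), |Z| = 371.3 Ω, ∠Z = -84.35°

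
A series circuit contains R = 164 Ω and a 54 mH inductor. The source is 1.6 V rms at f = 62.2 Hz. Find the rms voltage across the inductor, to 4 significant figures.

0.2042 V

ω = 2πf = 390.8 rad/s
X_L = ωL = 21.10 Ω
Z = 164.0 + j21.10 Ω
|Z| = √(164.0² + 21.10²) = 165.4 Ω
I = V/|Z| = 9.676 mA
V_L = I·|Z_L| = 0.009676 × 21.10 = 0.2042 V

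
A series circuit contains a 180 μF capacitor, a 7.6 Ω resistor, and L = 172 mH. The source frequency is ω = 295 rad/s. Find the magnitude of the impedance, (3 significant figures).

32.8 Ω

X_L = ωL = 50.7 Ω
X_C = 1/(ωC) = 18.8 Ω
Net reactance X = X_L − X_C = 31.9 Ω
Z = 7.60 + j31.9 Ω
|Z| = √(7.60² + 31.9²) = 32.8 Ω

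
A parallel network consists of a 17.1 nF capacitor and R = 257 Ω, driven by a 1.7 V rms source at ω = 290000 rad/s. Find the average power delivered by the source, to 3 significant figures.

X_C = 1/(ωC) = 202 Ω
Parallel: admittances add. Y = 1/R + jωC
Y = (0.00389 + j0.00496) S
|Y| = 0.00630 S → |Z| = 1/|Y| = 159 Ω, ∠Z = −∠Y = -51.9°
I = V/|Z| = 10.7 mA
P = VI cos φ = 1.7 × 0.0107 × cos(-51.9°) = 11.2 mW

11.2 mW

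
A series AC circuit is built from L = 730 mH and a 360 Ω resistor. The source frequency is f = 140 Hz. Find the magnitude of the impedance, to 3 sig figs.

736 Ω

ω = 2πf = 879.6 rad/s
X_L = ωL = 642 Ω
Z = 360 + j642 Ω
|Z| = √(360² + 642²) = 736 Ω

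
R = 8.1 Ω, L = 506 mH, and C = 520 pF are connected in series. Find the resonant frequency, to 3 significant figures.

9.81 kHz

ω₀ = 1/√(LC) = 1/√(0.506 × 5.2e-10) = 61650 rad/s
f₀ = ω₀/(2π) = 9.81 kHz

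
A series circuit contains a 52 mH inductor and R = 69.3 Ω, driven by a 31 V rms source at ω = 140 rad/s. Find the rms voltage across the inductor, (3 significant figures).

3.24 V

X_L = ωL = 7.28 Ω
Z = 69.3 + j7.28 Ω
|Z| = √(69.3² + 7.28²) = 69.7 Ω
I = V/|Z| = 445 mA
V_L = I·|Z_L| = 0.445 × 7.28 = 3.24 V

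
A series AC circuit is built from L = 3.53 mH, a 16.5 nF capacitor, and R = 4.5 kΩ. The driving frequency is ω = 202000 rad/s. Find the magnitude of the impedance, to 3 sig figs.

X_L = ωL = 713 Ω
X_C = 1/(ωC) = 300 Ω
Net reactance X = X_L − X_C = 413 Ω
Z = 4500 + j413 Ω
|Z| = √(4500² + 413²) = 4520 Ω

4520 Ω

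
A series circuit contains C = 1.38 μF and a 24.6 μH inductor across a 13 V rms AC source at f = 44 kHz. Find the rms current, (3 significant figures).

ω = 2πf = 276500 rad/s
X_L = ωL = 6.80 Ω
X_C = 1/(ωC) = 2.62 Ω
Net reactance X = X_L − X_C = 4.18 Ω
Z = j4.18 Ω
|Z| = √(0² + 4.18²) = 4.18 Ω
I = V/|Z| = 13/4.18 = 3.11 A

3.11 A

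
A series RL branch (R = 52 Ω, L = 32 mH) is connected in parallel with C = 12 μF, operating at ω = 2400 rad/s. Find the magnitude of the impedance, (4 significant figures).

X_L = ωL = 76.80 Ω
X_C = 1/(ωC) = 34.72 Ω
Branch 1 (R+jX_L): Z₁ = 52.00 + j76.80 Ω, |Z₁| = 92.75 Ω
Branch 2 (−jX_C): Z₂ = −j34.72 Ω
Parallel: Z = Z₁Z₂/(Z₁+Z₂), |Z| = 48.14 Ω, ∠Z = -73.08°

48.14 Ω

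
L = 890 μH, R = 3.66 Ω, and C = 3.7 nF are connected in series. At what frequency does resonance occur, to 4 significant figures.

ω₀ = 1/√(LC) = 1/√(0.00089 × 3.7e-09) = 551100 rad/s
f₀ = ω₀/(2π) = 87.70 kHz

87.70 kHz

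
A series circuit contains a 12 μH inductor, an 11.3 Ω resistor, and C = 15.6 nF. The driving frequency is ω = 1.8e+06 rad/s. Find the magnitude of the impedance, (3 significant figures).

18.0 Ω

X_L = ωL = 21.6 Ω
X_C = 1/(ωC) = 35.6 Ω
Net reactance X = X_L − X_C = -14.0 Ω
Z = 11.3 − j14.0 Ω
|Z| = √(11.3² + 14.0²) = 18.0 Ω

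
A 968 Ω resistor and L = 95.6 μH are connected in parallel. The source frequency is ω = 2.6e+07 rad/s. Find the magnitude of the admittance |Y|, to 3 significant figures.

X_L = ωL = 2490 Ω
Parallel: admittances add. Y = 1/R + 1/(jωL)
Y = (0.00103 − j0.000402) S
|Y| = 0.00111 S → |Z| = 1/|Y| = 902 Ω, ∠Z = −∠Y = 21.3°

1.11 mS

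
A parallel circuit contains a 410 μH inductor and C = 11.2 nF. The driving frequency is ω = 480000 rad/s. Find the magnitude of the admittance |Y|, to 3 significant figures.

X_L = ωL = 197 Ω
X_C = 1/(ωC) = 186 Ω
Parallel: admittances add. Y = 1/(jωL) + jωC
Y = (0 + j0.000295) S
|Y| = 0.000295 S → |Z| = 1/|Y| = 3390 Ω, ∠Z = −∠Y = -90.0°

295 μS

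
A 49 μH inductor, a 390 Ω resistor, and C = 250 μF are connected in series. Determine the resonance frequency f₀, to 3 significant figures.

1.44 kHz

ω₀ = 1/√(LC) = 1/√(4.9e-05 × 0.00025) = 9035 rad/s
f₀ = ω₀/(2π) = 1.44 kHz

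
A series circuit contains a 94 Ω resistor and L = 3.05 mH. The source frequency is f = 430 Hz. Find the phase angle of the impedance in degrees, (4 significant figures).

5.010°

ω = 2πf = 2702 rad/s
X_L = ωL = 8.240 Ω
Z = 94.00 + j8.240 Ω
|Z| = √(94.00² + 8.240²) = 94.36 Ω
∠Z = arctan(8.240/94.00) = 5.010°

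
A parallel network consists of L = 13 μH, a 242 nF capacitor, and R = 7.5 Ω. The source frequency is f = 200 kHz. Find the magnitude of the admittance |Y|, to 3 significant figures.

ω = 2πf = 1.257e+06 rad/s
X_L = ωL = 16.3 Ω
X_C = 1/(ωC) = 3.29 Ω
Parallel: admittances add. Y = 1/R + 1/(jωL) + jωC
Y = (0.133 + j0.243) S
|Y| = 0.277 S → |Z| = 1/|Y| = 3.61 Ω, ∠Z = −∠Y = -61.2°

277 mS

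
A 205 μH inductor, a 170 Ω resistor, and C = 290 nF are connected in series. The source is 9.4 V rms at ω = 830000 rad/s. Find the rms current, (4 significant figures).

39.56 mA

X_L = ωL = 170.2 Ω
X_C = 1/(ωC) = 4.155 Ω
Net reactance X = X_L − X_C = 166.0 Ω
Z = 170.0 + j166.0 Ω
|Z| = √(170.0² + 166.0²) = 237.6 Ω
I = V/|Z| = 9.4/237.6 = 39.56 mA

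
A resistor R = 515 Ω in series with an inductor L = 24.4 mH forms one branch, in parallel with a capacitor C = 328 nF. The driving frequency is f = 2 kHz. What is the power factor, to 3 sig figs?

0.402

ω = 2πf = 12570 rad/s
X_L = ωL = 307 Ω
X_C = 1/(ωC) = 243 Ω
Branch 1 (R+jX_L): Z₁ = 515 + j307 Ω, |Z₁| = 599 Ω
Branch 2 (−jX_C): Z₂ = −j243 Ω
Parallel: Z = Z₁Z₂/(Z₁+Z₂), |Z| = 280 Ω, ∠Z = -66.3°
cos φ = cos(-66.3°) = 0.402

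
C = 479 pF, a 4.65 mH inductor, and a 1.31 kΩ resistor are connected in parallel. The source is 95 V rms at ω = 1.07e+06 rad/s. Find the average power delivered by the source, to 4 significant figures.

X_L = ωL = 4976 Ω
X_C = 1/(ωC) = 1951 Ω
Parallel: admittances add. Y = 1/R + 1/(jωL) + jωC
Y = (0.0007634 + j0.0003115) S
|Y| = 0.0008245 S → |Z| = 1/|Y| = 1213 Ω, ∠Z = −∠Y = -22.20°
I = V/|Z| = 78.33 mA
P = VI cos φ = 95 × 0.07833 × cos(-22.20°) = 6.889 W

6.889 W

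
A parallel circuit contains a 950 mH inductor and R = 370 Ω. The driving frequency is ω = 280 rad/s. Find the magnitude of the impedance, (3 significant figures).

216 Ω

X_L = ωL = 266 Ω
Parallel: admittances add. Y = 1/R + 1/(jωL)
Y = (0.00270 − j0.00376) S
|Y| = 0.00463 S → |Z| = 1/|Y| = 216 Ω, ∠Z = −∠Y = 54.3°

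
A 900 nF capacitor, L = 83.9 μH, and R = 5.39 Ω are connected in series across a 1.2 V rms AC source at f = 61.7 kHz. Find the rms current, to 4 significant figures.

39.81 mA

ω = 2πf = 387700 rad/s
X_L = ωL = 32.53 Ω
X_C = 1/(ωC) = 2.866 Ω
Net reactance X = X_L − X_C = 29.66 Ω
Z = 5.390 + j29.66 Ω
|Z| = √(5.390² + 29.66²) = 30.15 Ω
I = V/|Z| = 1.2/30.15 = 39.81 mA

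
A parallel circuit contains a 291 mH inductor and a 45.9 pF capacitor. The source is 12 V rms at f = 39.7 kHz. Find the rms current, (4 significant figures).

27.92 μA

ω = 2πf = 249400 rad/s
X_L = ωL = 72590 Ω
X_C = 1/(ωC) = 87340 Ω
Parallel: admittances add. Y = 1/(jωL) + jωC
Y = (0 − j2.327e-06) S
|Y| = 2.327e-06 S → |Z| = 1/|Y| = 429700 Ω, ∠Z = −∠Y = 90.00°
I = V/|Z| = 12/429700 = 27.92 μA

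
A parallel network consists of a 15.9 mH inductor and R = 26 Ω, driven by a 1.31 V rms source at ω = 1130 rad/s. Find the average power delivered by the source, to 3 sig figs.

66.0 mW

X_L = ωL = 18.0 Ω
Parallel: admittances add. Y = 1/R + 1/(jωL)
Y = (0.0385 − j0.0557) S
|Y| = 0.0677 S → |Z| = 1/|Y| = 14.8 Ω, ∠Z = −∠Y = 55.4°
I = V/|Z| = 88.6 mA
P = VI cos φ = 1.31 × 0.0886 × cos(55.4°) = 66.0 mW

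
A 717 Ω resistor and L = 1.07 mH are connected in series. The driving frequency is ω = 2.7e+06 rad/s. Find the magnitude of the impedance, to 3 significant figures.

X_L = ωL = 2890 Ω
Z = 717 + j2890 Ω
|Z| = √(717² + 2890²) = 2980 Ω

2980 Ω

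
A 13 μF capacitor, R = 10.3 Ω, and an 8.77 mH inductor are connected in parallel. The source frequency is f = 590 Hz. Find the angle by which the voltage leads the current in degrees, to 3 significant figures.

-10.2°

ω = 2πf = 3707 rad/s
X_L = ωL = 32.5 Ω
X_C = 1/(ωC) = 20.8 Ω
Parallel: admittances add. Y = 1/R + 1/(jωL) + jωC
Y = (0.0971 + j0.0174) S
|Y| = 0.0986 S → |Z| = 1/|Y| = 10.1 Ω, ∠Z = −∠Y = -10.2°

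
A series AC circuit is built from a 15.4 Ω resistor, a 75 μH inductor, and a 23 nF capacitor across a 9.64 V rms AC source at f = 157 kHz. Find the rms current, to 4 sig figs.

ω = 2πf = 986500 rad/s
X_L = ωL = 73.98 Ω
X_C = 1/(ωC) = 44.08 Ω
Net reactance X = X_L − X_C = 29.91 Ω
Z = 15.40 + j29.91 Ω
|Z| = √(15.40² + 29.91²) = 33.64 Ω
I = V/|Z| = 9.64/33.64 = 286.6 mA

286.6 mA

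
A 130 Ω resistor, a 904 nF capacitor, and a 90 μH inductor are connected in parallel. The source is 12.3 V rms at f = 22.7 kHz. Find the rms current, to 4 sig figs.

634.8 mA

ω = 2πf = 142600 rad/s
X_L = ωL = 12.84 Ω
X_C = 1/(ωC) = 7.756 Ω
Parallel: admittances add. Y = 1/R + 1/(jωL) + jωC
Y = (0.007692 + j0.05103) S
|Y| = 0.05161 S → |Z| = 1/|Y| = 19.38 Ω, ∠Z = −∠Y = -81.43°
I = V/|Z| = 12.3/19.38 = 634.8 mA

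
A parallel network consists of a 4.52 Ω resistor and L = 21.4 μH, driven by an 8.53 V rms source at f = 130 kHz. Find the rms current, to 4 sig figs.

ω = 2πf = 816800 rad/s
X_L = ωL = 17.48 Ω
Parallel: admittances add. Y = 1/R + 1/(jωL)
Y = (0.2212 − j0.05721) S
|Y| = 0.2285 S → |Z| = 1/|Y| = 4.376 Ω, ∠Z = −∠Y = 14.50°
I = V/|Z| = 8.53/4.376 = 1.949 A

1.949 A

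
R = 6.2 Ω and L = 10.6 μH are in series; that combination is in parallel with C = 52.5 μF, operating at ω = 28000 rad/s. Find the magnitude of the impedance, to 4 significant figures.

X_L = ωL = 0.2968 Ω
X_C = 1/(ωC) = 0.6803 Ω
Branch 1 (R+jX_L): Z₁ = 6.200 + j0.2968 Ω, |Z₁| = 6.207 Ω
Branch 2 (−jX_C): Z₂ = −j0.6803 Ω
Parallel: Z = Z₁Z₂/(Z₁+Z₂), |Z| = 0.6798 Ω, ∠Z = -83.72°

0.6798 Ω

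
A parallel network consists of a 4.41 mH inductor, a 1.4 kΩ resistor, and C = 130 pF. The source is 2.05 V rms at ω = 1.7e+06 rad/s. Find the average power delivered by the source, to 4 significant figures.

3.002 mW

X_L = ωL = 7497 Ω
X_C = 1/(ωC) = 4525 Ω
Parallel: admittances add. Y = 1/R + 1/(jωL) + jωC
Y = (0.0007143 + j8.761e-05) S
|Y| = 0.0007196 S → |Z| = 1/|Y| = 1390 Ω, ∠Z = −∠Y = -6.993°
I = V/|Z| = 1.475 mA
P = VI cos φ = 2.05 × 0.001475 × cos(-6.993°) = 3.002 mW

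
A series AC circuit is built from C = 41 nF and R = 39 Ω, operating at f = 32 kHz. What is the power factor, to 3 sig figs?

ω = 2πf = 201100 rad/s
X_C = 1/(ωC) = 121 Ω
Z = 39.0 − j121 Ω
|Z| = √(39.0² + 121²) = 127 Ω
∠Z = arctan(-121/39.0) = -72.2°
cos φ = cos(-72.2°) = 0.306

0.306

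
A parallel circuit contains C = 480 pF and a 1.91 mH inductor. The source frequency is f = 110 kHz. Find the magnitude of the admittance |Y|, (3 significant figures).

ω = 2πf = 691200 rad/s
X_L = ωL = 1320 Ω
X_C = 1/(ωC) = 3010 Ω
Parallel: admittances add. Y = 1/(jωL) + jωC
Y = (0 − j0.000426) S
|Y| = 0.000426 S → |Z| = 1/|Y| = 2350 Ω, ∠Z = −∠Y = 90.0°

426 μS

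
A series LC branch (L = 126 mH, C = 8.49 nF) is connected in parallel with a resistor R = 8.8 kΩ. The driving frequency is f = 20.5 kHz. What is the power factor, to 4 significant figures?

0.8671

ω = 2πf = 128800 rad/s
X_L = ωL = 16230 Ω
X_C = 1/(ωC) = 914.4 Ω
Branch 1: Z₁ = R = 8800 Ω
Branch 2 (series LC): Z₂ = j(X_L − X_C) = j15320 Ω
Parallel: Z = Z₁Z₂/(Z₁+Z₂), |Z| = 7630 Ω, ∠Z = 29.88°
cos φ = cos(29.88°) = 0.8671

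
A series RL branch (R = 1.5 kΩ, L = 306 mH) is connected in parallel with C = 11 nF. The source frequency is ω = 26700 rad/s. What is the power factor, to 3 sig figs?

0.123

X_L = ωL = 8170 Ω
X_C = 1/(ωC) = 3400 Ω
Branch 1 (R+jX_L): Z₁ = 1500 + j8170 Ω, |Z₁| = 8310 Ω
Branch 2 (−jX_C): Z₂ = −j3400 Ω
Parallel: Z = Z₁Z₂/(Z₁+Z₂), |Z| = 5660 Ω, ∠Z = -82.9°
cos φ = cos(-82.9°) = 0.123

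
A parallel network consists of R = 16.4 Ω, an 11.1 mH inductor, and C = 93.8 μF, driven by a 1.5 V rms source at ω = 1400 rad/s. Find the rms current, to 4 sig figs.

X_L = ωL = 15.54 Ω
X_C = 1/(ωC) = 7.615 Ω
Parallel: admittances add. Y = 1/R + 1/(jωL) + jωC
Y = (0.06098 + j0.06697) S
|Y| = 0.09057 S → |Z| = 1/|Y| = 11.04 Ω, ∠Z = −∠Y = -47.68°
I = V/|Z| = 1.5/11.04 = 135.9 mA

135.9 mA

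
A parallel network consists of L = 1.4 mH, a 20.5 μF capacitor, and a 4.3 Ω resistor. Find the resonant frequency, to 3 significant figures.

939 Hz

ω₀ = 1/√(LC) = 1/√(0.0014 × 2.05e-05) = 5903 rad/s
f₀ = ω₀/(2π) = 939 Hz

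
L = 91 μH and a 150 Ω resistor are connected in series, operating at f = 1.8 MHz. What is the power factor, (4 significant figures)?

ω = 2πf = 1.131e+07 rad/s
X_L = ωL = 1029 Ω
Z = 150.0 + j1029 Ω
|Z| = √(150.0² + 1029²) = 1040 Ω
∠Z = arctan(1029/150.0) = 81.71°
cos φ = cos(81.71°) = 0.1442

0.1442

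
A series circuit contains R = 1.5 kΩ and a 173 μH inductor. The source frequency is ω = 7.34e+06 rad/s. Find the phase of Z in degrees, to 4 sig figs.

40.25°

X_L = ωL = 1270 Ω
Z = 1500 + j1270 Ω
|Z| = √(1500² + 1270²) = 1965 Ω
∠Z = arctan(1270/1500) = 40.25°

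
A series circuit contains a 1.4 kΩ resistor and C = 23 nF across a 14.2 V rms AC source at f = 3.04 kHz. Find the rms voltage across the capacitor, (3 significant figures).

ω = 2πf = 19100 rad/s
X_C = 1/(ωC) = 2280 Ω
Z = 1400 − j2280 Ω
|Z| = √(1400² + 2280²) = 2670 Ω
I = V/|Z| = 5.31 mA
V_C = I·|Z_C| = 0.00531 × 2280 = 12.1 V

12.1 V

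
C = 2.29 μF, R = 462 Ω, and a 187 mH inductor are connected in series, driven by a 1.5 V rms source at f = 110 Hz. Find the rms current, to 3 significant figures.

ω = 2πf = 691.2 rad/s
X_L = ωL = 129 Ω
X_C = 1/(ωC) = 632 Ω
Net reactance X = X_L − X_C = -503 Ω
Z = 462 − j503 Ω
|Z| = √(462² + 503²) = 683 Ω
I = V/|Z| = 1.5/683 = 2.20 mA

2.20 mA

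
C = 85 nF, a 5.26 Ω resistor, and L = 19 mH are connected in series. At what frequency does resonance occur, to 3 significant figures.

ω₀ = 1/√(LC) = 1/√(0.019 × 8.5e-08) = 24880 rad/s
f₀ = ω₀/(2π) = 3.96 kHz

3.96 kHz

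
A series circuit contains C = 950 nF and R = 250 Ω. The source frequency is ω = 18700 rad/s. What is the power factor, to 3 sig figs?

0.976

X_C = 1/(ωC) = 56.3 Ω
Z = 250 − j56.3 Ω
|Z| = √(250² + 56.3²) = 256 Ω
∠Z = arctan(-56.3/250) = -12.7°
cos φ = cos(-12.7°) = 0.976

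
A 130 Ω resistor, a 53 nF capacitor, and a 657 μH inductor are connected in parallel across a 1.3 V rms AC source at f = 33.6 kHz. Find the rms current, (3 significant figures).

ω = 2πf = 211100 rad/s
X_L = ωL = 139 Ω
X_C = 1/(ωC) = 89.4 Ω
Parallel: admittances add. Y = 1/R + 1/(jωL) + jωC
Y = (0.00769 + j0.00398) S
|Y| = 0.00866 S → |Z| = 1/|Y| = 115 Ω, ∠Z = −∠Y = -27.4°
I = V/|Z| = 1.3/115 = 11.3 mA

11.3 mA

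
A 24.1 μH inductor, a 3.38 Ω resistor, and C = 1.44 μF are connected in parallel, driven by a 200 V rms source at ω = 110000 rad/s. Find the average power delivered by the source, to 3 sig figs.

11.8 kW

X_L = ωL = 2.65 Ω
X_C = 1/(ωC) = 6.31 Ω
Parallel: admittances add. Y = 1/R + 1/(jωL) + jωC
Y = (0.296 − j0.219) S
|Y| = 0.368 S → |Z| = 1/|Y| = 2.72 Ω, ∠Z = −∠Y = 36.5°
I = V/|Z| = 73.6 A
P = VI cos φ = 200 × 73.6 × cos(36.5°) = 11.8 kW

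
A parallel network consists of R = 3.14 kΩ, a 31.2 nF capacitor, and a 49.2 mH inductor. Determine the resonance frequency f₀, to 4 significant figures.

4.062 kHz

ω₀ = 1/√(LC) = 1/√(0.0492 × 3.12e-08) = 25520 rad/s
f₀ = ω₀/(2π) = 4.062 kHz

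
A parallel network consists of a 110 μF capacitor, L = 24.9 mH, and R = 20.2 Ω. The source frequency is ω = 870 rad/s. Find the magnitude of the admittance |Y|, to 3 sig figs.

X_L = ωL = 21.7 Ω
X_C = 1/(ωC) = 10.4 Ω
Parallel: admittances add. Y = 1/R + 1/(jωL) + jωC
Y = (0.0495 + j0.0495) S
|Y| = 0.0700 S → |Z| = 1/|Y| = 14.3 Ω, ∠Z = −∠Y = -45.0°

70.0 mS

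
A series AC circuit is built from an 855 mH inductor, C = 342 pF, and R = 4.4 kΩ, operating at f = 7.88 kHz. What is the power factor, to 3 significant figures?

ω = 2πf = 49510 rad/s
X_L = ωL = 42300 Ω
X_C = 1/(ωC) = 59100 Ω
Net reactance X = X_L − X_C = -16700 Ω
Z = 4400 − j16700 Ω
|Z| = √(4400² + 16700²) = 17300 Ω
∠Z = arctan(-16700/4400) = -75.3°
cos φ = cos(-75.3°) = 0.254

0.254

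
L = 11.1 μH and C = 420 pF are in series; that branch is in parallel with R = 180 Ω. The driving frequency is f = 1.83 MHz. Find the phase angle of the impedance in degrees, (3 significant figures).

-66.2°

ω = 2πf = 1.15e+07 rad/s
X_L = ωL = 128 Ω
X_C = 1/(ωC) = 207 Ω
Branch 1: Z₁ = R = 180 Ω
Branch 2 (series LC): Z₂ = j(X_L − X_C) = −j79.4 Ω
Parallel: Z = Z₁Z₂/(Z₁+Z₂), |Z| = 72.7 Ω, ∠Z = -66.2°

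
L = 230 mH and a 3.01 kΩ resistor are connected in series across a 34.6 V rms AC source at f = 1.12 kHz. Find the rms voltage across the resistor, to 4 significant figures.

30.47 V

ω = 2πf = 7037 rad/s
X_L = ωL = 1619 Ω
Z = 3010 + j1619 Ω
|Z| = √(3010² + 1619²) = 3418 Ω
I = V/|Z| = 10.12 mA
V_R = I·|Z_R| = 0.01012 × 3010 = 30.47 V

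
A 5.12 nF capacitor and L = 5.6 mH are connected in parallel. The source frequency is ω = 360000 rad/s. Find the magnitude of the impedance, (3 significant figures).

X_L = ωL = 2020 Ω
X_C = 1/(ωC) = 543 Ω
Parallel: admittances add. Y = 1/(jωL) + jωC
Y = (0 + j0.00135) S
|Y| = 0.00135 S → |Z| = 1/|Y| = 742 Ω, ∠Z = −∠Y = -90.0°

742 Ω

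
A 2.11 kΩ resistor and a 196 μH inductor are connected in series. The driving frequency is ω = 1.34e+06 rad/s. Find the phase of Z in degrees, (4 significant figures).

X_L = ωL = 262.6 Ω
Z = 2110 + j262.6 Ω
|Z| = √(2110² + 262.6²) = 2126 Ω
∠Z = arctan(262.6/2110) = 7.095°

7.095°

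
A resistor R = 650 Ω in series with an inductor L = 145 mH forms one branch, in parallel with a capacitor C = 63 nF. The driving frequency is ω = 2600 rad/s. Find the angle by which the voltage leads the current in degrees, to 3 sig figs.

X_L = ωL = 377 Ω
X_C = 1/(ωC) = 6110 Ω
Branch 1 (R+jX_L): Z₁ = 650 + j377 Ω, |Z₁| = 751 Ω
Branch 2 (−jX_C): Z₂ = −j6110 Ω
Parallel: Z = Z₁Z₂/(Z₁+Z₂), |Z| = 796 Ω, ∠Z = 23.6°

23.6°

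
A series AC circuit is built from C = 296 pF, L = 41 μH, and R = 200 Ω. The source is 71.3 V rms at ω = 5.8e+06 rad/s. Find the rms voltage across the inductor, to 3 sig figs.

X_L = ωL = 238 Ω
X_C = 1/(ωC) = 582 Ω
Net reactance X = X_L − X_C = -345 Ω
Z = 200 − j345 Ω
|Z| = √(200² + 345²) = 399 Ω
I = V/|Z| = 179 mA
V_L = I·|Z_L| = 0.179 × 238 = 42.5 V

42.5 V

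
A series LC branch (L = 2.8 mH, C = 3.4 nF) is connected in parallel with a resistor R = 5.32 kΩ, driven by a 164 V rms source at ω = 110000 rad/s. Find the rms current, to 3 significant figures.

X_L = ωL = 308 Ω
X_C = 1/(ωC) = 2670 Ω
Branch 1: Z₁ = R = 5320 Ω
Branch 2 (series LC): Z₂ = j(X_L − X_C) = −j2370 Ω
Parallel: Z = Z₁Z₂/(Z₁+Z₂), |Z| = 2160 Ω, ∠Z = -66.0°
I = V/|Z| = 164/2160 = 75.9 mA

75.9 mA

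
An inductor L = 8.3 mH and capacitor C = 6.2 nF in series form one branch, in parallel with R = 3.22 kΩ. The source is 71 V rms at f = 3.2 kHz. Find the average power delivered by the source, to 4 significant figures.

ω = 2πf = 20110 rad/s
X_L = ωL = 166.9 Ω
X_C = 1/(ωC) = 8022 Ω
Branch 1: Z₁ = R = 3220 Ω
Branch 2 (series LC): Z₂ = j(X_L − X_C) = −j7855 Ω
Parallel: Z = Z₁Z₂/(Z₁+Z₂), |Z| = 2979 Ω, ∠Z = -22.29°
I = V/|Z| = 23.83 mA
P = VI cos φ = 71 × 0.02383 × cos(-22.29°) = 1.566 W

1.566 W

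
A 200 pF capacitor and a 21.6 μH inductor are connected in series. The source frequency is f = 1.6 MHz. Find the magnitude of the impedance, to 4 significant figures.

280.2 Ω

ω = 2πf = 1.005e+07 rad/s
X_L = ωL = 217.1 Ω
X_C = 1/(ωC) = 497.4 Ω
Net reactance X = X_L − X_C = -280.2 Ω
Z = − j280.2 Ω
|Z| = √(0² + 280.2²) = 280.2 Ω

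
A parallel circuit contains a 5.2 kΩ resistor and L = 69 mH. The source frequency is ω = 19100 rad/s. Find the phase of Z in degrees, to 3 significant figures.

75.8°

X_L = ωL = 1320 Ω
Parallel: admittances add. Y = 1/R + 1/(jωL)
Y = (0.000192 − j0.000759) S
|Y| = 0.000783 S → |Z| = 1/|Y| = 1280 Ω, ∠Z = −∠Y = 75.8°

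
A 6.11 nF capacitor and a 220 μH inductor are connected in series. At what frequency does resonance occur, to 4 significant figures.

137.3 kHz

ω₀ = 1/√(LC) = 1/√(0.00022 × 6.11e-09) = 862500 rad/s
f₀ = ω₀/(2π) = 137.3 kHz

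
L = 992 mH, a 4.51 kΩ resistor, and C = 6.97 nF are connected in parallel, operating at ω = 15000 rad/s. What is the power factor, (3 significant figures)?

0.986

X_L = ωL = 14900 Ω
X_C = 1/(ωC) = 9560 Ω
Parallel: admittances add. Y = 1/R + 1/(jωL) + jωC
Y = (0.000222 + j3.73e-05) S
|Y| = 0.000225 S → |Z| = 1/|Y| = 4450 Ω, ∠Z = −∠Y = -9.56°
cos φ = cos(-9.56°) = 0.986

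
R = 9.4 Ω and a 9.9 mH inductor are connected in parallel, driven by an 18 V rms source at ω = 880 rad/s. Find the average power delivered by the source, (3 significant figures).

34.5 W

X_L = ωL = 8.71 Ω
Parallel: admittances add. Y = 1/R + 1/(jωL)
Y = (0.106 − j0.115) S
|Y| = 0.157 S → |Z| = 1/|Y| = 6.39 Ω, ∠Z = −∠Y = 47.2°
I = V/|Z| = 2.82 A
P = VI cos φ = 18 × 2.82 × cos(47.2°) = 34.5 W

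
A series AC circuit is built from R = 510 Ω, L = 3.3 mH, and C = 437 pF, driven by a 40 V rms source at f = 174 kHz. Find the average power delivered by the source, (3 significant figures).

319 mW

ω = 2πf = 1.093e+06 rad/s
X_L = ωL = 3610 Ω
X_C = 1/(ωC) = 2090 Ω
Net reactance X = X_L − X_C = 1510 Ω
Z = 510 + j1510 Ω
|Z| = √(510² + 1510²) = 1600 Ω
∠Z = arctan(1510/510) = 71.4°
I = V/|Z| = 25.0 mA
P = VI cos φ = 40 × 0.0250 × cos(71.4°) = 319 mW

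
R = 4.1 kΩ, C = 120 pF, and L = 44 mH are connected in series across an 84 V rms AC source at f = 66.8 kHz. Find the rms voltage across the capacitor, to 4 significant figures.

385.3 V

ω = 2πf = 419700 rad/s
X_L = ωL = 18470 Ω
X_C = 1/(ωC) = 19850 Ω
Net reactance X = X_L − X_C = -1387 Ω
Z = 4100 − j1387 Ω
|Z| = √(4100² + 1387²) = 4328 Ω
I = V/|Z| = 19.41 mA
V_C = I·|Z_C| = 0.01941 × 19850 = 385.3 V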